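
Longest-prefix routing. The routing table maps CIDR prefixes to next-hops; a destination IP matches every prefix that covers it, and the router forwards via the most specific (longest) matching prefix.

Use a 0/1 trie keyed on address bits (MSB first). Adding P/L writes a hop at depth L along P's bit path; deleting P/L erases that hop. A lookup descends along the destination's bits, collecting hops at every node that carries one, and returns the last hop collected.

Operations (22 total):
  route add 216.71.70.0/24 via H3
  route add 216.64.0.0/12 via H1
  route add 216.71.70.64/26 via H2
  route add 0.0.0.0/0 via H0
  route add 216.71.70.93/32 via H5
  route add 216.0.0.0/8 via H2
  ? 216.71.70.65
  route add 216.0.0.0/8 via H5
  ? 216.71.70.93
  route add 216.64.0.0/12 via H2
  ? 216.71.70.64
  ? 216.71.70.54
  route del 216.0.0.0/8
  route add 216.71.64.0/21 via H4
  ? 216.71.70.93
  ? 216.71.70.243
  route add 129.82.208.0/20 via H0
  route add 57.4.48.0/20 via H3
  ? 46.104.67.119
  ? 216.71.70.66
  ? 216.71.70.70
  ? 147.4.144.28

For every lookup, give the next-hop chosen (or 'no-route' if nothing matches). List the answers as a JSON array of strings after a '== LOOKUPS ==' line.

Trace:
  + 216.71.70.0/24 (H3) depth=24
  + 216.64.0.0/12 (H1) depth=12
  + 216.71.70.64/26 (H2) depth=26
  + 0.0.0.0/0 (H0) depth=0
  + 216.71.70.93/32 (H5) depth=32
  + 216.0.0.0/8 (H2) depth=8
  ? 216.71.70.65  path d0:H0→d1:-→d2:-→d3:-→d4:-→d5:-→d6:-→d7:-→d8:H2→d9:-→d10:-→d11:-→d12:H1→d13:-→d14:-→d15:-→d16:-→d17:-→d18:-→d19:-→d20:-→d21:-→d22:-→d23:-→d24:H3→d25:-→d26:H2→d27:-  best=H2
  + 216.0.0.0/8 (H5) depth=8
  ? 216.71.70.93  path d0:H0→d1:-→d2:-→d3:-→d4:-→d5:-→d6:-→d7:-→d8:H5→d9:-→d10:-→d11:-→d12:H1→d13:-→d14:-→d15:-→d16:-→d17:-→d18:-→d19:-→d20:-→d21:-→d22:-→d23:-→d24:H3→d25:-→d26:H2→d27:-→d28:-→d29:-→d30:-→d31:-→d32:H5  best=H5
  + 216.64.0.0/12 (H2) depth=12
  ? 216.71.70.64  path d0:H0→d1:-→d2:-→d3:-→d4:-→d5:-→d6:-→d7:-→d8:H5→d9:-→d10:-→d11:-→d12:H2→d13:-→d14:-→d15:-→d16:-→d17:-→d18:-→d19:-→d20:-→d21:-→d22:-→d23:-→d24:H3→d25:-→d26:H2→d27:-  best=H2
  ? 216.71.70.54  path d0:H0→d1:-→d2:-→d3:-→d4:-→d5:-→d6:-→d7:-→d8:H5→d9:-→d10:-→d11:-→d12:H2→d13:-→d14:-→d15:-→d16:-→d17:-→d18:-→d19:-→d20:-→d21:-→d22:-→d23:-→d24:H3→d25:-  best=H3
  del 216.0.0.0/8 (clear depth 8)
  + 216.71.64.0/21 (H4) depth=21
  ? 216.71.70.93  path d0:H0→d1:-→d2:-→d3:-→d4:-→d5:-→d6:-→d7:-→d8:-→d9:-→d10:-→d11:-→d12:H2→d13:-→d14:-→d15:-→d16:-→d17:-→d18:-→d19:-→d20:-→d21:H4→d22:-→d23:-→d24:H3→d25:-→d26:H2→d27:-→d28:-→d29:-→d30:-→d31:-→d32:H5  best=H5
  ? 216.71.70.243  path d0:H0→d1:-→d2:-→d3:-→d4:-→d5:-→d6:-→d7:-→d8:-→d9:-→d10:-→d11:-→d12:H2→d13:-→d14:-→d15:-→d16:-→d17:-→d18:-→d19:-→d20:-→d21:H4→d22:-→d23:-→d24:H3  best=H3
  + 129.82.208.0/20 (H0) depth=20
  + 57.4.48.0/20 (H3) depth=20
  ? 46.104.67.119  path d0:H0→d1:-→d2:-→d3:-  best=H0
  ? 216.71.70.66  path d0:H0→d1:-→d2:-→d3:-→d4:-→d5:-→d6:-→d7:-→d8:-→d9:-→d10:-→d11:-→d12:H2→d13:-→d14:-→d15:-→d16:-→d17:-→d18:-→d19:-→d20:-→d21:H4→d22:-→d23:-→d24:H3→d25:-→d26:H2→d27:-  best=H2
  ? 216.71.70.70  path d0:H0→d1:-→d2:-→d3:-→d4:-→d5:-→d6:-→d7:-→d8:-→d9:-→d10:-→d11:-→d12:H2→d13:-→d14:-→d15:-→d16:-→d17:-→d18:-→d19:-→d20:-→d21:H4→d22:-→d23:-→d24:H3→d25:-→d26:H2→d27:-  best=H2
  ? 147.4.144.28  path d0:H0→d1:-→d2:-→d3:-  best=H0

== LOOKUPS ==
["H2","H5","H2","H3","H5","H3","H0","H2","H2","H0"]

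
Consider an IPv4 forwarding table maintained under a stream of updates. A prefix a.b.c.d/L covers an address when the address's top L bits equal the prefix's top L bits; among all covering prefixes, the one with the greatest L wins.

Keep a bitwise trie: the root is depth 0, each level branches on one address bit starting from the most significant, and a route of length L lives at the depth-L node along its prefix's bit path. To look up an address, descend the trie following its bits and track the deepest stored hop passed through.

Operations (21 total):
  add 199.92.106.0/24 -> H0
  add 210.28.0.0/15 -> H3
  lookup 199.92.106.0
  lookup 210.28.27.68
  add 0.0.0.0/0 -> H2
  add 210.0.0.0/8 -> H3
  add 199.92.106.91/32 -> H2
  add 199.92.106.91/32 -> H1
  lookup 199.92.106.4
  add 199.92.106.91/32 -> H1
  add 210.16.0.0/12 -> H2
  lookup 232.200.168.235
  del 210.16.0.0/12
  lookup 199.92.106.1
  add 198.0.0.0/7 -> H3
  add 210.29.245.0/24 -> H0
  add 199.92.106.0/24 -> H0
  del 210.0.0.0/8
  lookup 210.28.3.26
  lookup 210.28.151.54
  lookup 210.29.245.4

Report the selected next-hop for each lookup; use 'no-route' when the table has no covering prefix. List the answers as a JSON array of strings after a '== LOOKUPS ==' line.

Apply in order:
  + 199.92.106.0/24 (H0) depth=24
  + 210.28.0.0/15 (H3) depth=15
  lookup 199.92.106.0: bits 110001110101110001101010 walk d0:-→d1:-→d2:-→d3:-→d4:-→d5:-→d6:-→d7:-→d8:-→d9:-→d10:-→d11:-→d12:-→d13:-→d14:-→d15:-→d16:-→d17:-→d18:-→d19:-→d20:-→d21:-→d22:-→d23:-→d24:H0 -> H0
  lookup 210.28.27.68: bits 110100100001110 walk d0:-→d1:-→d2:-→d3:-→d4:-→d5:-→d6:-→d7:-→d8:-→d9:-→d10:-→d11:-→d12:-→d13:-→d14:-→d15:H3 -> H3
  + 0.0.0.0/0 (H2) depth=0
  + 210.0.0.0/8 (H3) depth=8
  + 199.92.106.91/32 (H2) depth=32
  + 199.92.106.91/32 (H1) depth=32
  lookup 199.92.106.4: bits 1100011101011100011010100 walk d0:H2→d1:-→d2:-→d3:-→d4:-→d5:-→d6:-→d7:-→d8:-→d9:-→d10:-→d11:-→d12:-→d13:-→d14:-→d15:-→d16:-→d17:-→d18:-→d19:-→d20:-→d21:-→d22:-→d23:-→d24:H0→d25:- -> H0
  + 199.92.106.91/32 (H1) depth=32
  + 210.16.0.0/12 (H2) depth=12
  lookup 232.200.168.235: bits 11 walk d0:H2→d1:-→d2:- -> H2
  del 210.16.0.0/12 (clear depth 12)
  lookup 199.92.106.1: bits 1100011101011100011010100 walk d0:H2→d1:-→d2:-→d3:-→d4:-→d5:-→d6:-→d7:-→d8:-→d9:-→d10:-→d11:-→d12:-→d13:-→d14:-→d15:-→d16:-→d17:-→d18:-→d19:-→d20:-→d21:-→d22:-→d23:-→d24:H0→d25:- -> H0
  + 198.0.0.0/7 (H3) depth=7
  + 210.29.245.0/24 (H0) depth=24
  + 199.92.106.0/24 (H0) depth=24
  del 210.0.0.0/8 (clear depth 8)
  lookup 210.28.3.26: bits 110100100001110 walk d0:H2→d1:-→d2:-→d3:-→d4:-→d5:-→d6:-→d7:-→d8:-→d9:-→d10:-→d11:-→d12:-→d13:-→d14:-→d15:H3 -> H3
  lookup 210.28.151.54: bits 110100100001110 walk d0:H2→d1:-→d2:-→d3:-→d4:-→d5:-→d6:-→d7:-→d8:-→d9:-→d10:-→d11:-→d12:-→d13:-→d14:-→d15:H3 -> H3
  lookup 210.29.245.4: bits 110100100001110111110101 walk d0:H2→d1:-→d2:-→d3:-→d4:-→d5:-→d6:-→d7:-→d8:-→d9:-→d10:-→d11:-→d12:-→d13:-→d14:-→d15:H3→d16:-→d17:-→d18:-→d19:-→d20:-→d21:-→d22:-→d23:-→d24:H0 -> H0

== LOOKUPS ==
["H0","H3","H0","H2","H0","H3","H3","H0"]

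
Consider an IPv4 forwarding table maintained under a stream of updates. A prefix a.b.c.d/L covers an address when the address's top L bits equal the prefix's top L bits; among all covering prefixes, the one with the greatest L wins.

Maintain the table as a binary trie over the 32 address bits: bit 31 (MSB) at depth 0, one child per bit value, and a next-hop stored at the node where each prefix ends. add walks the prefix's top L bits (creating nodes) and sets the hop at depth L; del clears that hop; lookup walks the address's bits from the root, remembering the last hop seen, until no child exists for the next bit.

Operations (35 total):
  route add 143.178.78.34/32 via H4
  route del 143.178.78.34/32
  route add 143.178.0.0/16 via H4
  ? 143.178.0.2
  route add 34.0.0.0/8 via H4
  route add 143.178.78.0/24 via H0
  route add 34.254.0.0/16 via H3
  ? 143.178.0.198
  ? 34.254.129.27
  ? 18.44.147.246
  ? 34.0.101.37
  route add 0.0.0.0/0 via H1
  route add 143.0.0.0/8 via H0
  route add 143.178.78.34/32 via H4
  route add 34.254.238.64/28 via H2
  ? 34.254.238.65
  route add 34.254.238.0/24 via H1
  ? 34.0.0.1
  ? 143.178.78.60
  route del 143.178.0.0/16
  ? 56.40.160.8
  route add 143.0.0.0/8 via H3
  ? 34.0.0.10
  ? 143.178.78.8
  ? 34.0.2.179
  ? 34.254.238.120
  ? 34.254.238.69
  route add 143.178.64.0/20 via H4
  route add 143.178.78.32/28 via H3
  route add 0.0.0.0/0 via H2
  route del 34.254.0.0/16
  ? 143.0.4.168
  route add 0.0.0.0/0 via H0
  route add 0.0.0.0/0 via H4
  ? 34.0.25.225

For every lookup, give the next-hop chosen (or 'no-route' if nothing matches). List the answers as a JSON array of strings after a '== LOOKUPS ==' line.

Process each operation:
  + 143.178.78.34/32 (H4) depth=32
  - 143.178.78.34/32 clear@32
  + 143.178.0.0/16 (H4) depth=16
  Q 143.178.0.2: descend 10001111101100100 ; hops seen [H4] ; pick H4
  + 34.0.0.0/8 (H4) depth=8
  + 143.178.78.0/24 (H0) depth=24
  + 34.254.0.0/16 (H3) depth=16
  Q 143.178.0.198: descend 10001111101100100 ; hops seen [H4] ; pick H4
  Q 34.254.129.27: descend 0010001011111110 ; hops seen [H4,H3] ; pick H3
  Q 18.44.147.246: descend 00 ; hops seen [∅] ; pick no-route
  Q 34.0.101.37: descend 00100010 ; hops seen [H4] ; pick H4
  + 0.0.0.0/0 (H1) depth=0
  + 143.0.0.0/8 (H0) depth=8
  + 143.178.78.34/32 (H4) depth=32
  + 34.254.238.64/28 (H2) depth=28
  Q 34.254.238.65: descend 0010001011111110111011100100 ; hops seen [H1,H4,H3,H2] ; pick H2
  + 34.254.238.0/24 (H1) depth=24
  Q 34.0.0.1: descend 00100010 ; hops seen [H1,H4] ; pick H4
  Q 143.178.78.60: descend 100011111011001001001110001 ; hops seen [H1,H0,H4,H0] ; pick H0
  - 143.178.0.0/16 clear@16
  Q 56.40.160.8: descend 001 ; hops seen [H1] ; pick H1
  + 143.0.0.0/8 (H3) depth=8
  Q 34.0.0.10: descend 00100010 ; hops seen [H1,H4] ; pick H4
  Q 143.178.78.8: descend 10001111101100100100111000 ; hops seen [H1,H3,H0] ; pick H0
  Q 34.0.2.179: descend 00100010 ; hops seen [H1,H4] ; pick H4
  Q 34.254.238.120: descend 00100010111111101110111001 ; hops seen [H1,H4,H3,H1] ; pick H1
  Q 34.254.238.69: descend 0010001011111110111011100100 ; hops seen [H1,H4,H3,H1,H2] ; pick H2
  + 143.178.64.0/20 (H4) depth=20
  + 143.178.78.32/28 (H3) depth=28
  + 0.0.0.0/0 (H2) depth=0
  - 34.254.0.0/16 clear@16
  Q 143.0.4.168: descend 10001111 ; hops seen [H2,H3] ; pick H3
  + 0.0.0.0/0 (H0) depth=0
  + 0.0.0.0/0 (H4) depth=0
  Q 34.0.25.225: descend 00100010 ; hops seen [H4,H4] ; pick H4

== LOOKUPS ==
["H4","H4","H3","no-route","H4","H2","H4","H0","H1","H4","H0","H4","H1","H2","H3","H4"]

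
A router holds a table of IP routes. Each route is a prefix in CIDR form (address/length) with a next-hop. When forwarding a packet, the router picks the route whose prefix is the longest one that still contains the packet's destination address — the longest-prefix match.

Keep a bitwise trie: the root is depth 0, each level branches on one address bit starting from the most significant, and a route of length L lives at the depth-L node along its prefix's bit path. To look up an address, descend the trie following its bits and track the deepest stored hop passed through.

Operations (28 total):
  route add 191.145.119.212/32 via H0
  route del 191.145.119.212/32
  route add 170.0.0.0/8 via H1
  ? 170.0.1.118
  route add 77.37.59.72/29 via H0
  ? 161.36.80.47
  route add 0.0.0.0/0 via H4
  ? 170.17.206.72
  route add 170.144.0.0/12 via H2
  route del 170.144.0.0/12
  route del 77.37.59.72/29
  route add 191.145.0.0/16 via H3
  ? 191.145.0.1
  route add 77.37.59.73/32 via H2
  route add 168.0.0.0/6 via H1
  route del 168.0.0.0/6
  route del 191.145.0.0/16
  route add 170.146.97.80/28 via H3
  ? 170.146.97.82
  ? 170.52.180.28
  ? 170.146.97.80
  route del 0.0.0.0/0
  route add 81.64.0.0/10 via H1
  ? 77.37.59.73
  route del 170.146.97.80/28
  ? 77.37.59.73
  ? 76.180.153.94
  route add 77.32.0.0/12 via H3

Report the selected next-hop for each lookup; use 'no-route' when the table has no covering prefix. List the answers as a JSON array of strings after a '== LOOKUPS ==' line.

Trace:
  + 191.145.119.212/32 (H0) depth=32
  - 191.145.119.212/32 clear@32
  + 170.0.0.0/8 (H1) depth=8
  ? 170.0.1.118  path d0:-→d1:-→d2:-→d3:-→d4:-→d5:-→d6:-→d7:-→d8:H1  best=H1
  + 77.37.59.72/29 (H0) depth=29
  ? 161.36.80.47  path d0:-→d1:-→d2:-→d3:-→d4:-  best=no-route
  + 0.0.0.0/0 (H4) depth=0
  ? 170.17.206.72  path d0:H4→d1:-→d2:-→d3:-→d4:-→d5:-→d6:-→d7:-→d8:H1  best=H1
  + 170.144.0.0/12 (H2) depth=12
  - 170.144.0.0/12 clear@12
  - 77.37.59.72/29 clear@29
  + 191.145.0.0/16 (H3) depth=16
  ? 191.145.0.1  path d0:H4→d1:-→d2:-→d3:-→d4:-→d5:-→d6:-→d7:-→d8:-→d9:-→d10:-→d11:-→d12:-→d13:-→d14:-→d15:-→d16:H3→d17:-  best=H3
  + 77.37.59.73/32 (H2) depth=32
  + 168.0.0.0/6 (H1) depth=6
  - 168.0.0.0/6 clear@6
  - 191.145.0.0/16 clear@16
  + 170.146.97.80/28 (H3) depth=28
  ? 170.146.97.82  path d0:H4→d1:-→d2:-→d3:-→d4:-→d5:-→d6:-→d7:-→d8:H1→d9:-→d10:-→d11:-→d12:-→d13:-→d14:-→d15:-→d16:-→d17:-→d18:-→d19:-→d20:-→d21:-→d22:-→d23:-→d24:-→d25:-→d26:-→d27:-→d28:H3  best=H3
  ? 170.52.180.28  path d0:H4→d1:-→d2:-→d3:-→d4:-→d5:-→d6:-→d7:-→d8:H1  best=H1
  ? 170.146.97.80  path d0:H4→d1:-→d2:-→d3:-→d4:-→d5:-→d6:-→d7:-→d8:H1→d9:-→d10:-→d11:-→d12:-→d13:-→d14:-→d15:-→d16:-→d17:-→d18:-→d19:-→d20:-→d21:-→d22:-→d23:-→d24:-→d25:-→d26:-→d27:-→d28:H3  best=H3
  - 0.0.0.0/0 clear@0
  + 81.64.0.0/10 (H1) depth=10
  ? 77.37.59.73  path d0:-→d1:-→d2:-→d3:-→d4:-→d5:-→d6:-→d7:-→d8:-→d9:-→d10:-→d11:-→d12:-→d13:-→d14:-→d15:-→d16:-→d17:-→d18:-→d19:-→d20:-→d21:-→d22:-→d23:-→d24:-→d25:-→d26:-→d27:-→d28:-→d29:-→d30:-→d31:-→d32:H2  best=H2
  - 170.146.97.80/28 clear@28
  ? 77.37.59.73  path d0:-→d1:-→d2:-→d3:-→d4:-→d5:-→d6:-→d7:-→d8:-→d9:-→d10:-→d11:-→d12:-→d13:-→d14:-→d15:-→d16:-→d17:-→d18:-→d19:-→d20:-→d21:-→d22:-→d23:-→d24:-→d25:-→d26:-→d27:-→d28:-→d29:-→d30:-→d31:-→d32:H2  best=H2
  ? 76.180.153.94  path d0:-→d1:-→d2:-→d3:-→d4:-→d5:-→d6:-→d7:-  best=no-route
  + 77.32.0.0/12 (H3) depth=12

== LOOKUPS ==
["H1","no-route","H1","H3","H3","H1","H3","H2","H2","no-route"]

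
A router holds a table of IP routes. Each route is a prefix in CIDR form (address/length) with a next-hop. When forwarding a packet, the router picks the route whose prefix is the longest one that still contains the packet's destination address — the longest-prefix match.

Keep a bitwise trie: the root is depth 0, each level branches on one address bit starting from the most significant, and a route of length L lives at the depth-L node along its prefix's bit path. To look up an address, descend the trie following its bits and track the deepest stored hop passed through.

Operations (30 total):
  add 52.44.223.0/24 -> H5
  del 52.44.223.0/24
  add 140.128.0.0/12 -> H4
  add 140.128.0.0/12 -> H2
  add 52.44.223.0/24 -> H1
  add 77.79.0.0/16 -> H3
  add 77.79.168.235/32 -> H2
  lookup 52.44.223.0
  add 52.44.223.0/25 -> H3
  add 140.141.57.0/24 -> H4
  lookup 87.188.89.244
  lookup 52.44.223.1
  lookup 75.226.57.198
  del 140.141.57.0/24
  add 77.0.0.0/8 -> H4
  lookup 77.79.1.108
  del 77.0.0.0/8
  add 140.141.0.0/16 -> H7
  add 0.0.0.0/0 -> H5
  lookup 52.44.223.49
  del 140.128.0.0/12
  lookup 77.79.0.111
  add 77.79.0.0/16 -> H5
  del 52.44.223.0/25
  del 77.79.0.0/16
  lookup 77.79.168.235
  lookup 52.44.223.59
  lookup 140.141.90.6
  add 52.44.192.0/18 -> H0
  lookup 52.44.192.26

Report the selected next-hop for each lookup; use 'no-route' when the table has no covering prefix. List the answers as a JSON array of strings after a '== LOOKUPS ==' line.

Trace:
  + 52.44.223.0/24 (H5) depth=24
  del 52.44.223.0/24 (clear depth 24)
  + 140.128.0.0/12 (H4) depth=12
  + 140.128.0.0/12 (H2) depth=12
  + 52.44.223.0/24 (H1) depth=24
  + 77.79.0.0/16 (H3) depth=16
  + 77.79.168.235/32 (H2) depth=32
  Q 52.44.223.0: descend 001101000010110011011111 ; hops seen [H1] ; pick H1
  + 52.44.223.0/25 (H3) depth=25
  + 140.141.57.0/24 (H4) depth=24
  Q 87.188.89.244: descend 010 ; hops seen [∅] ; pick no-route
  Q 52.44.223.1: descend 0011010000101100110111110 ; hops seen [H1,H3] ; pick H3
  Q 75.226.57.198: descend 01001 ; hops seen [∅] ; pick no-route
  del 140.141.57.0/24 (clear depth 24)
  + 77.0.0.0/8 (H4) depth=8
  Q 77.79.1.108: descend 0100110101001111 ; hops seen [H4,H3] ; pick H3
  del 77.0.0.0/8 (clear depth 8)
  + 140.141.0.0/16 (H7) depth=16
  + 0.0.0.0/0 (H5) depth=0
  Q 52.44.223.49: descend 0011010000101100110111110 ; hops seen [H5,H1,H3] ; pick H3
  del 140.128.0.0/12 (clear depth 12)
  Q 77.79.0.111: descend 0100110101001111 ; hops seen [H5,H3] ; pick H3
  + 77.79.0.0/16 (H5) depth=16
  del 52.44.223.0/25 (clear depth 25)
  del 77.79.0.0/16 (clear depth 16)
  Q 77.79.168.235: descend 01001101010011111010100011101011 ; hops seen [H5,H2] ; pick H2
  Q 52.44.223.59: descend 0011010000101100110111110 ; hops seen [H5,H1] ; pick H1
  Q 140.141.90.6: descend 10001100100011010 ; hops seen [H5,H7] ; pick H7
  + 52.44.192.0/18 (H0) depth=18
  Q 52.44.192.26: descend 0011010000101100110 ; hops seen [H5,H0] ; pick H0

== LOOKUPS ==
["H1","no-route","H3","no-route","H3","H3","H3","H2","H1","H7","H0"]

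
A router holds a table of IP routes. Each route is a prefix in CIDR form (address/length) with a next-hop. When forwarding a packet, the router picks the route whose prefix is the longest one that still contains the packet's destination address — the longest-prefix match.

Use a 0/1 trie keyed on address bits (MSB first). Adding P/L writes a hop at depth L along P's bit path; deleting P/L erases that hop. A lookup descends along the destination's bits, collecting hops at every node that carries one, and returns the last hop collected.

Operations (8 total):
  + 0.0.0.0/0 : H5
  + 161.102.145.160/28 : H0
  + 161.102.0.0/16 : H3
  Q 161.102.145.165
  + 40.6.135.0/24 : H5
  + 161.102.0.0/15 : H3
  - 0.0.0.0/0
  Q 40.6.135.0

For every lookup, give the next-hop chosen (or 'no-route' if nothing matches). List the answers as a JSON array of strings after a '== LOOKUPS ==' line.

Trace:
  + 0.0.0.0/0 (H5) depth=0
  + 161.102.145.160/28 (H0) depth=28
  + 161.102.0.0/16 (H3) depth=16
  lookup 161.102.145.165: bits 1010000101100110100100011010 walk d0:H5→d1:-→d2:-→d3:-→d4:-→d5:-→d6:-→d7:-→d8:-→d9:-→d10:-→d11:-→d12:-→d13:-→d14:-→d15:-→d16:H3→d17:-→d18:-→d19:-→d20:-→d21:-→d22:-→d23:-→d24:-→d25:-→d26:-→d27:-→d28:H0 -> H0
  + 40.6.135.0/24 (H5) depth=24
  + 161.102.0.0/15 (H3) depth=15
  - 0.0.0.0/0 clear@0
  lookup 40.6.135.0: bits 001010000000011010000111 walk d0:-→d1:-→d2:-→d3:-→d4:-→d5:-→d6:-→d7:-→d8:-→d9:-→d10:-→d11:-→d12:-→d13:-→d14:-→d15:-→d16:-→d17:-→d18:-→d19:-→d20:-→d21:-→d22:-→d23:-→d24:H5 -> H5

== LOOKUPS ==
["H0","H5"]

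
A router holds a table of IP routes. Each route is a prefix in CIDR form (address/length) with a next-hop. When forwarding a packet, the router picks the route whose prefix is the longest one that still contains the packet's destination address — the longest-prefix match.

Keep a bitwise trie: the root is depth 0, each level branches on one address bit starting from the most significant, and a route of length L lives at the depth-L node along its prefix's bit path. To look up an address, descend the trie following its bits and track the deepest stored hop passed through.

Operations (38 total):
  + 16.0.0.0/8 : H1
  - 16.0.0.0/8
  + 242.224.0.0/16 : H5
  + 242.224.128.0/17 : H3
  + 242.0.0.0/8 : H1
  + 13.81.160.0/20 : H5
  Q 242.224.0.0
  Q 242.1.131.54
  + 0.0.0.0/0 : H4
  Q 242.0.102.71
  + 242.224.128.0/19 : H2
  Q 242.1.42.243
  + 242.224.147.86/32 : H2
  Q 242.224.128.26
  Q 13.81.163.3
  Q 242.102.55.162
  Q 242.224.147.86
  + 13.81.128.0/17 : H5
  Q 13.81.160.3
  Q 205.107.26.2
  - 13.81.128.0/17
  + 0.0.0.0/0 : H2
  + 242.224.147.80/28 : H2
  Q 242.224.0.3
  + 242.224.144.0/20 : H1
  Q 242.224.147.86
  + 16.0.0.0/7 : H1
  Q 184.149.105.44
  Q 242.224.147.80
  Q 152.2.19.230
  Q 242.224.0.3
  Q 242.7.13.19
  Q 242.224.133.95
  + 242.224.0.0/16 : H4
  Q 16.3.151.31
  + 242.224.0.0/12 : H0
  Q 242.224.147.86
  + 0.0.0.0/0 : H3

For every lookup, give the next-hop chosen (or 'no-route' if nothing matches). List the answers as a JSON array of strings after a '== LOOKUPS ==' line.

Trace:
  add 16.0.0.0/8 -> H1 at depth 8
  del 16.0.0.0/8 (clear depth 8)
  add 242.224.0.0/16 -> H5 at depth 16
  add 242.224.128.0/17 -> H3 at depth 17
  add 242.0.0.0/8 -> H1 at depth 8
  add 13.81.160.0/20 -> H5 at depth 20
  ? 242.224.0.0  path d0:-→d1:-→d2:-→d3:-→d4:-→d5:-→d6:-→d7:-→d8:H1→d9:-→d10:-→d11:-→d12:-→d13:-→d14:-→d15:-→d16:H5  best=H5
  ? 242.1.131.54  path d0:-→d1:-→d2:-→d3:-→d4:-→d5:-→d6:-→d7:-→d8:H1  best=H1
  add 0.0.0.0/0 -> H4 at depth 0
  ? 242.0.102.71  path d0:H4→d1:-→d2:-→d3:-→d4:-→d5:-→d6:-→d7:-→d8:H1  best=H1
  add 242.224.128.0/19 -> H2 at depth 19
  ? 242.1.42.243  path d0:H4→d1:-→d2:-→d3:-→d4:-→d5:-→d6:-→d7:-→d8:H1  best=H1
  add 242.224.147.86/32 -> H2 at depth 32
  ? 242.224.128.26  path d0:H4→d1:-→d2:-→d3:-→d4:-→d5:-→d6:-→d7:-→d8:H1→d9:-→d10:-→d11:-→d12:-→d13:-→d14:-→d15:-→d16:H5→d17:H3→d18:-→d19:H2  best=H2
  ? 13.81.163.3  path d0:H4→d1:-→d2:-→d3:-→d4:-→d5:-→d6:-→d7:-→d8:-→d9:-→d10:-→d11:-→d12:-→d13:-→d14:-→d15:-→d16:-→d17:-→d18:-→d19:-→d20:H5  best=H5
  ? 242.102.55.162  path d0:H4→d1:-→d2:-→d3:-→d4:-→d5:-→d6:-→d7:-→d8:H1  best=H1
  ? 242.224.147.86  path d0:H4→d1:-→d2:-→d3:-→d4:-→d5:-→d6:-→d7:-→d8:H1→d9:-→d10:-→d11:-→d12:-→d13:-→d14:-→d15:-→d16:H5→d17:H3→d18:-→d19:H2→d20:-→d21:-→d22:-→d23:-→d24:-→d25:-→d26:-→d27:-→d28:-→d29:-→d30:-→d31:-→d32:H2  best=H2
  add 13.81.128.0/17 -> H5 at depth 17
  ? 13.81.160.3  path d0:H4→d1:-→d2:-→d3:-→d4:-→d5:-→d6:-→d7:-→d8:-→d9:-→d10:-→d11:-→d12:-→d13:-→d14:-→d15:-→d16:-→d17:H5→d18:-→d19:-→d20:H5  best=H5
  ? 205.107.26.2  path d0:H4→d1:-→d2:-  best=H4
  del 13.81.128.0/17 (clear depth 17)
  add 0.0.0.0/0 -> H2 at depth 0
  add 242.224.147.80/28 -> H2 at depth 28
  ? 242.224.0.3  path d0:H2→d1:-→d2:-→d3:-→d4:-→d5:-→d6:-→d7:-→d8:H1→d9:-→d10:-→d11:-→d12:-→d13:-→d14:-→d15:-→d16:H5  best=H5
  add 242.224.144.0/20 -> H1 at depth 20
  ? 242.224.147.86  path d0:H2→d1:-→d2:-→d3:-→d4:-→d5:-→d6:-→d7:-→d8:H1→d9:-→d10:-→d11:-→d12:-→d13:-→d14:-→d15:-→d16:H5→d17:H3→d18:-→d19:H2→d20:H1→d21:-→d22:-→d23:-→d24:-→d25:-→d26:-→d27:-→d28:H2→d29:-→d30:-→d31:-→d32:H2  best=H2
  add 16.0.0.0/7 -> H1 at depth 7
  ? 184.149.105.44  path d0:H2→d1:-  best=H2
  ? 242.224.147.80  path d0:H2→d1:-→d2:-→d3:-→d4:-→d5:-→d6:-→d7:-→d8:H1→d9:-→d10:-→d11:-→d12:-→d13:-→d14:-→d15:-→d16:H5→d17:H3→d18:-→d19:H2→d20:H1→d21:-→d22:-→d23:-→d24:-→d25:-→d26:-→d27:-→d28:H2→d29:-  best=H2
  ? 152.2.19.230  path d0:H2→d1:-  best=H2
  ? 242.224.0.3  path d0:H2→d1:-→d2:-→d3:-→d4:-→d5:-→d6:-→d7:-→d8:H1→d9:-→d10:-→d11:-→d12:-→d13:-→d14:-→d15:-→d16:H5  best=H5
  ? 242.7.13.19  path d0:H2→d1:-→d2:-→d3:-→d4:-→d5:-→d6:-→d7:-→d8:H1  best=H1
  ? 242.224.133.95  path d0:H2→d1:-→d2:-→d3:-→d4:-→d5:-→d6:-→d7:-→d8:H1→d9:-→d10:-→d11:-→d12:-→d13:-→d14:-→d15:-→d16:H5→d17:H3→d18:-→d19:H2  best=H2
  add 242.224.0.0/16 -> H4 at depth 16
  ? 16.3.151.31  path d0:H2→d1:-→d2:-→d3:-→d4:-→d5:-→d6:-→d7:H1→d8:-  best=H1
  add 242.224.0.0/12 -> H0 at depth 12
  ? 242.224.147.86  path d0:H2→d1:-→d2:-→d3:-→d4:-→d5:-→d6:-→d7:-→d8:H1→d9:-→d10:-→d11:-→d12:H0→d13:-→d14:-→d15:-→d16:H4→d17:H3→d18:-→d19:H2→d20:H1→d21:-→d22:-→d23:-→d24:-→d25:-→d26:-→d27:-→d28:H2→d29:-→d30:-→d31:-→d32:H2  best=H2
  add 0.0.0.0/0 -> H3 at depth 0

== LOOKUPS ==
["H5","H1","H1","H1","H2","H5","H1","H2","H5","H4","H5","H2","H2","H2","H2","H5","H1","H2","H1","H2"]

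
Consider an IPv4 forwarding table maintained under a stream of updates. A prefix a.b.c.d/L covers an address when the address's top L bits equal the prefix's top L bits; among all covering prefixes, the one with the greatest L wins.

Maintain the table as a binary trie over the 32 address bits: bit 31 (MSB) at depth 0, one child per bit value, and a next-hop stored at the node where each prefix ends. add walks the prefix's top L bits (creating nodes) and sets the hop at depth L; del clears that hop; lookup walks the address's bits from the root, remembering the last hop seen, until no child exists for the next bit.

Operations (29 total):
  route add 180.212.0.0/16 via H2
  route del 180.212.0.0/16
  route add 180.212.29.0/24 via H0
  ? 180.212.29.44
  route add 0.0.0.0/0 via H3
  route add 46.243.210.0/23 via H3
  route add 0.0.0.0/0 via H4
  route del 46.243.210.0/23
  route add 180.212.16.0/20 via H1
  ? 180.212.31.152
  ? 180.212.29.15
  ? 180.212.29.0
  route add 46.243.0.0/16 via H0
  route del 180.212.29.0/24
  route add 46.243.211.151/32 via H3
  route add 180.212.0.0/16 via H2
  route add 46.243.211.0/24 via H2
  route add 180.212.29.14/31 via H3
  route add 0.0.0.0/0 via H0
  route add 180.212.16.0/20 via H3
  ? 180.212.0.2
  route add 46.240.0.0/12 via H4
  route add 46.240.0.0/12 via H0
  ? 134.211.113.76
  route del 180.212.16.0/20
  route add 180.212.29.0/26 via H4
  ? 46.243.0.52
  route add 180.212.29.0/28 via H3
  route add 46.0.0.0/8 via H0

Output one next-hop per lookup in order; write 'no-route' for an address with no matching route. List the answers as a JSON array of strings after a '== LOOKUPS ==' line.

Apply in order:
  + 180.212.0.0/16 (H2) depth=16
  - 180.212.0.0/16 clear@16
  + 180.212.29.0/24 (H0) depth=24
  lookup 180.212.29.44: bits 101101001101010000011101 walk d0:-→d1:-→d2:-→d3:-→d4:-→d5:-→d6:-→d7:-→d8:-→d9:-→d10:-→d11:-→d12:-→d13:-→d14:-→d15:-→d16:-→d17:-→d18:-→d19:-→d20:-→d21:-→d22:-→d23:-→d24:H0 -> H0
  + 0.0.0.0/0 (H3) depth=0
  + 46.243.210.0/23 (H3) depth=23
  + 0.0.0.0/0 (H4) depth=0
  - 46.243.210.0/23 clear@23
  + 180.212.16.0/20 (H1) depth=20
  lookup 180.212.31.152: bits 1011010011010100000111 walk d0:H4→d1:-→d2:-→d3:-→d4:-→d5:-→d6:-→d7:-→d8:-→d9:-→d10:-→d11:-→d12:-→d13:-→d14:-→d15:-→d16:-→d17:-→d18:-→d19:-→d20:H1→d21:-→d22:- -> H1
  lookup 180.212.29.15: bits 101101001101010000011101 walk d0:H4→d1:-→d2:-→d3:-→d4:-→d5:-→d6:-→d7:-→d8:-→d9:-→d10:-→d11:-→d12:-→d13:-→d14:-→d15:-→d16:-→d17:-→d18:-→d19:-→d20:H1→d21:-→d22:-→d23:-→d24:H0 -> H0
  lookup 180.212.29.0: bits 101101001101010000011101 walk d0:H4→d1:-→d2:-→d3:-→d4:-→d5:-→d6:-→d7:-→d8:-→d9:-→d10:-→d11:-→d12:-→d13:-→d14:-→d15:-→d16:-→d17:-→d18:-→d19:-→d20:H1→d21:-→d22:-→d23:-→d24:H0 -> H0
  + 46.243.0.0/16 (H0) depth=16
  - 180.212.29.0/24 clear@24
  + 46.243.211.151/32 (H3) depth=32
  + 180.212.0.0/16 (H2) depth=16
  + 46.243.211.0/24 (H2) depth=24
  + 180.212.29.14/31 (H3) depth=31
  + 0.0.0.0/0 (H0) depth=0
  + 180.212.16.0/20 (H3) depth=20
  lookup 180.212.0.2: bits 1011010011010100000 walk d0:H0→d1:-→d2:-→d3:-→d4:-→d5:-→d6:-→d7:-→d8:-→d9:-→d10:-→d11:-→d12:-→d13:-→d14:-→d15:-→d16:H2→d17:-→d18:-→d19:- -> H2
  + 46.240.0.0/12 (H4) depth=12
  + 46.240.0.0/12 (H0) depth=12
  lookup 134.211.113.76: bits 10 walk d0:H0→d1:-→d2:- -> H0
  - 180.212.16.0/20 clear@20
  + 180.212.29.0/26 (H4) depth=26
  lookup 46.243.0.52: bits 0010111011110011 walk d0:H0→d1:-→d2:-→d3:-→d4:-→d5:-→d6:-→d7:-→d8:-→d9:-→d10:-→d11:-→d12:H0→d13:-→d14:-→d15:-→d16:H0 -> H0
  + 180.212.29.0/28 (H3) depth=28
  + 46.0.0.0/8 (H0) depth=8

== LOOKUPS ==
["H0","H1","H0","H0","H2","H0","H0"]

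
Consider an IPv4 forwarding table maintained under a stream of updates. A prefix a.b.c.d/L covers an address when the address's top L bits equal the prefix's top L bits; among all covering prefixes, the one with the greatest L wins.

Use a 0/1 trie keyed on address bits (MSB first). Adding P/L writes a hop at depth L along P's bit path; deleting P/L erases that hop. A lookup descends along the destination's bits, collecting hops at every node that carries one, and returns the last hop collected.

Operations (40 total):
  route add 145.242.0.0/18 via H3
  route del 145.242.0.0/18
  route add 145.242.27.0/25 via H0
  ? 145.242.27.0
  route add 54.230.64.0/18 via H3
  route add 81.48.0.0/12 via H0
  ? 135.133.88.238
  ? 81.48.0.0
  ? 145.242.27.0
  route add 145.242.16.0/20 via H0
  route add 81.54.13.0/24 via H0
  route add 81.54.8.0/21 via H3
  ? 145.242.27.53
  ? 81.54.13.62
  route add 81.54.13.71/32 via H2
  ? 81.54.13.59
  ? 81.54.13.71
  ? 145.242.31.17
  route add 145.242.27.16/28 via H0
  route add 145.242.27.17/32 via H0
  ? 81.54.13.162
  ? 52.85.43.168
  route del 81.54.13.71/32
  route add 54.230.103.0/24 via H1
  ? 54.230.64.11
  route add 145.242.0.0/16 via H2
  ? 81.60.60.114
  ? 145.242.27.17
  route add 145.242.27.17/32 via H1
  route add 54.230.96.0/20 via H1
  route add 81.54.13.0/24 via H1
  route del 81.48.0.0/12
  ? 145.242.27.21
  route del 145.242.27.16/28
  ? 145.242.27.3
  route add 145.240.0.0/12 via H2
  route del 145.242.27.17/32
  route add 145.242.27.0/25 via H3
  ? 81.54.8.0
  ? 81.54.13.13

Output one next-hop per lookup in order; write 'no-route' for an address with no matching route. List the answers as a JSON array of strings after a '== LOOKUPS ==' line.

Apply in order:
  + 145.242.0.0/18 (H3) depth=18
  - 145.242.0.0/18 clear@18
  + 145.242.27.0/25 (H0) depth=25
  ? 145.242.27.0  path d0:-→d1:-→d2:-→d3:-→d4:-→d5:-→d6:-→d7:-→d8:-→d9:-→d10:-→d11:-→d12:-→d13:-→d14:-→d15:-→d16:-→d17:-→d18:-→d19:-→d20:-→d21:-→d22:-→d23:-→d24:-→d25:H0  best=H0
  + 54.230.64.0/18 (H3) depth=18
  + 81.48.0.0/12 (H0) depth=12
  ? 135.133.88.238  path d0:-→d1:-→d2:-→d3:-  best=no-route
  ? 81.48.0.0  path d0:-→d1:-→d2:-→d3:-→d4:-→d5:-→d6:-→d7:-→d8:-→d9:-→d10:-→d11:-→d12:H0  best=H0
  ? 145.242.27.0  path d0:-→d1:-→d2:-→d3:-→d4:-→d5:-→d6:-→d7:-→d8:-→d9:-→d10:-→d11:-→d12:-→d13:-→d14:-→d15:-→d16:-→d17:-→d18:-→d19:-→d20:-→d21:-→d22:-→d23:-→d24:-→d25:H0  best=H0
  + 145.242.16.0/20 (H0) depth=20
  + 81.54.13.0/24 (H0) depth=24
  + 81.54.8.0/21 (H3) depth=21
  ? 145.242.27.53  path d0:-→d1:-→d2:-→d3:-→d4:-→d5:-→d6:-→d7:-→d8:-→d9:-→d10:-→d11:-→d12:-→d13:-→d14:-→d15:-→d16:-→d17:-→d18:-→d19:-→d20:H0→d21:-→d22:-→d23:-→d24:-→d25:H0  best=H0
  ? 81.54.13.62  path d0:-→d1:-→d2:-→d3:-→d4:-→d5:-→d6:-→d7:-→d8:-→d9:-→d10:-→d11:-→d12:H0→d13:-→d14:-→d15:-→d16:-→d17:-→d18:-→d19:-→d20:-→d21:H3→d22:-→d23:-→d24:H0  best=H0
  + 81.54.13.71/32 (H2) depth=32
  ? 81.54.13.59  path d0:-→d1:-→d2:-→d3:-→d4:-→d5:-→d6:-→d7:-→d8:-→d9:-→d10:-→d11:-→d12:H0→d13:-→d14:-→d15:-→d16:-→d17:-→d18:-→d19:-→d20:-→d21:H3→d22:-→d23:-→d24:H0→d25:-  best=H0
  ? 81.54.13.71  path d0:-→d1:-→d2:-→d3:-→d4:-→d5:-→d6:-→d7:-→d8:-→d9:-→d10:-→d11:-→d12:H0→d13:-→d14:-→d15:-→d16:-→d17:-→d18:-→d19:-→d20:-→d21:H3→d22:-→d23:-→d24:H0→d25:-→d26:-→d27:-→d28:-→d29:-→d30:-→d31:-→d32:H2  best=H2
  ? 145.242.31.17  path d0:-→d1:-→d2:-→d3:-→d4:-→d5:-→d6:-→d7:-→d8:-→d9:-→d10:-→d11:-→d12:-→d13:-→d14:-→d15:-→d16:-→d17:-→d18:-→d19:-→d20:H0→d21:-  best=H0
  + 145.242.27.16/28 (H0) depth=28
  + 145.242.27.17/32 (H0) depth=32
  ? 81.54.13.162  path d0:-→d1:-→d2:-→d3:-→d4:-→d5:-→d6:-→d7:-→d8:-→d9:-→d10:-→d11:-→d12:H0→d13:-→d14:-→d15:-→d16:-→d17:-→d18:-→d19:-→d20:-→d21:H3→d22:-→d23:-→d24:H0  best=H0
  ? 52.85.43.168  path d0:-→d1:-→d2:-→d3:-→d4:-→d5:-→d6:-  best=no-route
  - 81.54.13.71/32 clear@32
  + 54.230.103.0/24 (H1) depth=24
  ? 54.230.64.11  path d0:-→d1:-→d2:-→d3:-→d4:-→d5:-→d6:-→d7:-→d8:-→d9:-→d10:-→d11:-→d12:-→d13:-→d14:-→d15:-→d16:-→d17:-→d18:H3  best=H3
  + 145.242.0.0/16 (H2) depth=16
  ? 81.60.60.114  path d0:-→d1:-→d2:-→d3:-→d4:-→d5:-→d6:-→d7:-→d8:-→d9:-→d10:-→d11:-→d12:H0  best=H0
  ? 145.242.27.17  path d0:-→d1:-→d2:-→d3:-→d4:-→d5:-→d6:-→d7:-→d8:-→d9:-→d10:-→d11:-→d12:-→d13:-→d14:-→d15:-→d16:H2→d17:-→d18:-→d19:-→d20:H0→d21:-→d22:-→d23:-→d24:-→d25:H0→d26:-→d27:-→d28:H0→d29:-→d30:-→d31:-→d32:H0  best=H0
  + 145.242.27.17/32 (H1) depth=32
  + 54.230.96.0/20 (H1) depth=20
  + 81.54.13.0/24 (H1) depth=24
  - 81.48.0.0/12 clear@12
  ? 145.242.27.21  path d0:-→d1:-→d2:-→d3:-→d4:-→d5:-→d6:-→d7:-→d8:-→d9:-→d10:-→d11:-→d12:-→d13:-→d14:-→d15:-→d16:H2→d17:-→d18:-→d19:-→d20:H0→d21:-→d22:-→d23:-→d24:-→d25:H0→d26:-→d27:-→d28:H0→d29:-  best=H0
  - 145.242.27.16/28 clear@28
  ? 145.242.27.3  path d0:-→d1:-→d2:-→d3:-→d4:-→d5:-→d6:-→d7:-→d8:-→d9:-→d10:-→d11:-→d12:-→d13:-→d14:-→d15:-→d16:H2→d17:-→d18:-→d19:-→d20:H0→d21:-→d22:-→d23:-→d24:-→d25:H0→d26:-→d27:-  best=H0
  + 145.240.0.0/12 (H2) depth=12
  - 145.242.27.17/32 clear@32
  + 145.242.27.0/25 (H3) depth=25
  ? 81.54.8.0  path d0:-→d1:-→d2:-→d3:-→d4:-→d5:-→d6:-→d7:-→d8:-→d9:-→d10:-→d11:-→d12:-→d13:-→d14:-→d15:-→d16:-→d17:-→d18:-→d19:-→d20:-→d21:H3  best=H3
  ? 81.54.13.13  path d0:-→d1:-→d2:-→d3:-→d4:-→d5:-→d6:-→d7:-→d8:-→d9:-→d10:-→d11:-→d12:-→d13:-→d14:-→d15:-→d16:-→d17:-→d18:-→d19:-→d20:-→d21:H3→d22:-→d23:-→d24:H1→d25:-  best=H1

== LOOKUPS ==
["H0","no-route","H0","H0","H0","H0","H0","H2","H0","H0","no-route","H3","H0","H0","H0","H0","H3","H1"]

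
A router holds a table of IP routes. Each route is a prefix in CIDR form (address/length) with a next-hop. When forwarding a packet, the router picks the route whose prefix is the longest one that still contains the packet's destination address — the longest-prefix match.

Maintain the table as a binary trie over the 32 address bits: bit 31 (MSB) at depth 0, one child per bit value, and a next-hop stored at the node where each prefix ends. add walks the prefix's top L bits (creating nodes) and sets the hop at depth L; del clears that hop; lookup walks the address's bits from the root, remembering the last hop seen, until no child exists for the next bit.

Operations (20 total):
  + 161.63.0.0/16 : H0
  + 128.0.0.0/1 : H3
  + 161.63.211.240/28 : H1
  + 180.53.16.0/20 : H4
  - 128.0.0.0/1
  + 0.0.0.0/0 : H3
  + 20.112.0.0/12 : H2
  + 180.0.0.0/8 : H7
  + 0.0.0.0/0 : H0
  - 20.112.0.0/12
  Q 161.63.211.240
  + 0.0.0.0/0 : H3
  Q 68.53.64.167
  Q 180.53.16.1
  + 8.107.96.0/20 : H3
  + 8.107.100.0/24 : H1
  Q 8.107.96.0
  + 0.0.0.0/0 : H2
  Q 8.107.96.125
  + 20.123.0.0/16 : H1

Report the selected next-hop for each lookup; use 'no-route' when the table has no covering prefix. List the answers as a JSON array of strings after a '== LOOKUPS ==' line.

Apply in order:
  + 161.63.0.0/16 (H0) depth=16
  + 128.0.0.0/1 (H3) depth=1
  + 161.63.211.240/28 (H1) depth=28
  + 180.53.16.0/20 (H4) depth=20
  - 128.0.0.0/1 clear@1
  + 0.0.0.0/0 (H3) depth=0
  + 20.112.0.0/12 (H2) depth=12
  + 180.0.0.0/8 (H7) depth=8
  + 0.0.0.0/0 (H0) depth=0
  - 20.112.0.0/12 clear@12
  Q 161.63.211.240: descend 1010000100111111110100111111 ; hops seen [H0,H0,H1] ; pick H1
  + 0.0.0.0/0 (H3) depth=0
  Q 68.53.64.167: descend 0 ; hops seen [H3] ; pick H3
  Q 180.53.16.1: descend 10110100001101010001 ; hops seen [H3,H7,H4] ; pick H4
  + 8.107.96.0/20 (H3) depth=20
  + 8.107.100.0/24 (H1) depth=24
  Q 8.107.96.0: descend 000010000110101101100 ; hops seen [H3,H3] ; pick H3
  + 0.0.0.0/0 (H2) depth=0
  Q 8.107.96.125: descend 000010000110101101100 ; hops seen [H2,H3] ; pick H3
  + 20.123.0.0/16 (H1) depth=16

== LOOKUPS ==
["H1","H3","H4","H3","H3"]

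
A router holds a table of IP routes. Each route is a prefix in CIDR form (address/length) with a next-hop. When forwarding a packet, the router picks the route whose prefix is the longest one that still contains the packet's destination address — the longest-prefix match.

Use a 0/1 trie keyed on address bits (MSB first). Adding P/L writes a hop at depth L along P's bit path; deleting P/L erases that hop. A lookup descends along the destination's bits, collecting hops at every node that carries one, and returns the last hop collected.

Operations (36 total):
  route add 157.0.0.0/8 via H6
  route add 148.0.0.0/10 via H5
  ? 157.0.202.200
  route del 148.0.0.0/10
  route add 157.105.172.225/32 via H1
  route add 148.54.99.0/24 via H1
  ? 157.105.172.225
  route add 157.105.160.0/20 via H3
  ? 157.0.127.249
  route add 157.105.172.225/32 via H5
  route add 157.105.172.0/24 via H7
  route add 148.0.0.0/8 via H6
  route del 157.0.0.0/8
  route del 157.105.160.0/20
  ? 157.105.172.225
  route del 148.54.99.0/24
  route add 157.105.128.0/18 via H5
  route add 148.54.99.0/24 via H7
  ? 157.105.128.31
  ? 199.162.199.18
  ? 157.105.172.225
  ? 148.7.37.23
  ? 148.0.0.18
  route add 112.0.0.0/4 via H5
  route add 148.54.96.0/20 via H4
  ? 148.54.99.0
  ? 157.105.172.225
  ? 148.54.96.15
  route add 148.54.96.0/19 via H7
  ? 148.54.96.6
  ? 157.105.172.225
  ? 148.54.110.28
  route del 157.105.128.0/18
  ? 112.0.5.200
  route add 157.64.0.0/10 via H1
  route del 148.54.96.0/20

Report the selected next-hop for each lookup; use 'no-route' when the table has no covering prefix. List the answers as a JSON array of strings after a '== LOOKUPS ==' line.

Trace:
  add 157.0.0.0/8 -> H6 at depth 8
  add 148.0.0.0/10 -> H5 at depth 10
  lookup 157.0.202.200: bits 10011101 walk d0:-→d1:-→d2:-→d3:-→d4:-→d5:-→d6:-→d7:-→d8:H6 -> H6
  del 148.0.0.0/10 (clear depth 10)
  add 157.105.172.225/32 -> H1 at depth 32
  add 148.54.99.0/24 -> H1 at depth 24
  lookup 157.105.172.225: bits 10011101011010011010110011100001 walk d0:-→d1:-→d2:-→d3:-→d4:-→d5:-→d6:-→d7:-→d8:H6→d9:-→d10:-→d11:-→d12:-→d13:-→d14:-→d15:-→d16:-→d17:-→d18:-→d19:-→d20:-→d21:-→d22:-→d23:-→d24:-→d25:-→d26:-→d27:-→d28:-→d29:-→d30:-→d31:-→d32:H1 -> H1
  add 157.105.160.0/20 -> H3 at depth 20
  lookup 157.0.127.249: bits 100111010 walk d0:-→d1:-→d2:-→d3:-→d4:-→d5:-→d6:-→d7:-→d8:H6→d9:- -> H6
  add 157.105.172.225/32 -> H5 at depth 32
  add 157.105.172.0/24 -> H7 at depth 24
  add 148.0.0.0/8 -> H6 at depth 8
  del 157.0.0.0/8 (clear depth 8)
  del 157.105.160.0/20 (clear depth 20)
  lookup 157.105.172.225: bits 10011101011010011010110011100001 walk d0:-→d1:-→d2:-→d3:-→d4:-→d5:-→d6:-→d7:-→d8:-→d9:-→d10:-→d11:-→d12:-→d13:-→d14:-→d15:-→d16:-→d17:-→d18:-→d19:-→d20:-→d21:-→d22:-→d23:-→d24:H7→d25:-→d26:-→d27:-→d28:-→d29:-→d30:-→d31:-→d32:H5 -> H5
  del 148.54.99.0/24 (clear depth 24)
  add 157.105.128.0/18 -> H5 at depth 18
  add 148.54.99.0/24 -> H7 at depth 24
  lookup 157.105.128.31: bits 100111010110100110 walk d0:-→d1:-→d2:-→d3:-→d4:-→d5:-→d6:-→d7:-→d8:-→d9:-→d10:-→d11:-→d12:-→d13:-→d14:-→d15:-→d16:-→d17:-→d18:H5 -> H5
  lookup 199.162.199.18: bits 1 walk d0:-→d1:- -> no-route
  lookup 157.105.172.225: bits 10011101011010011010110011100001 walk d0:-→d1:-→d2:-→d3:-→d4:-→d5:-→d6:-→d7:-→d8:-→d9:-→d10:-→d11:-→d12:-→d13:-→d14:-→d15:-→d16:-→d17:-→d18:H5→d19:-→d20:-→d21:-→d22:-→d23:-→d24:H7→d25:-→d26:-→d27:-→d28:-→d29:-→d30:-→d31:-→d32:H5 -> H5
  lookup 148.7.37.23: bits 1001010000 walk d0:-→d1:-→d2:-→d3:-→d4:-→d5:-→d6:-→d7:-→d8:H6→d9:-→d10:- -> H6
  lookup 148.0.0.18: bits 1001010000 walk d0:-→d1:-→d2:-→d3:-→d4:-→d5:-→d6:-→d7:-→d8:H6→d9:-→d10:- -> H6
  add 112.0.0.0/4 -> H5 at depth 4
  add 148.54.96.0/20 -> H4 at depth 20
  lookup 148.54.99.0: bits 100101000011011001100011 walk d0:-→d1:-→d2:-→d3:-→d4:-→d5:-→d6:-→d7:-→d8:H6→d9:-→d10:-→d11:-→d12:-→d13:-→d14:-→d15:-→d16:-→d17:-→d18:-→d19:-→d20:H4→d21:-→d22:-→d23:-→d24:H7 -> H7
  lookup 157.105.172.225: bits 10011101011010011010110011100001 walk d0:-→d1:-→d2:-→d3:-→d4:-→d5:-→d6:-→d7:-→d8:-→d9:-→d10:-→d11:-→d12:-→d13:-→d14:-→d15:-→d16:-→d17:-→d18:H5→d19:-→d20:-→d21:-→d22:-→d23:-→d24:H7→d25:-→d26:-→d27:-→d28:-→d29:-→d30:-→d31:-→d32:H5 -> H5
  lookup 148.54.96.15: bits 1001010000110110011000 walk d0:-→d1:-→d2:-→d3:-→d4:-→d5:-→d6:-→d7:-→d8:H6→d9:-→d10:-→d11:-→d12:-→d13:-→d14:-→d15:-→d16:-→d17:-→d18:-→d19:-→d20:H4→d21:-→d22:- -> H4
  add 148.54.96.0/19 -> H7 at depth 19
  lookup 148.54.96.6: bits 1001010000110110011000 walk d0:-→d1:-→d2:-→d3:-→d4:-→d5:-→d6:-→d7:-→d8:H6→d9:-→d10:-→d11:-→d12:-→d13:-→d14:-→d15:-→d16:-→d17:-→d18:-→d19:H7→d20:H4→d21:-→d22:- -> H4
  lookup 157.105.172.225: bits 10011101011010011010110011100001 walk d0:-→d1:-→d2:-→d3:-→d4:-→d5:-→d6:-→d7:-→d8:-→d9:-→d10:-→d11:-→d12:-→d13:-→d14:-→d15:-→d16:-→d17:-→d18:H5→d19:-→d20:-→d21:-→d22:-→d23:-→d24:H7→d25:-→d26:-→d27:-→d28:-→d29:-→d30:-→d31:-→d32:H5 -> H5
  lookup 148.54.110.28: bits 10010100001101100110 walk d0:-→d1:-→d2:-→d3:-→d4:-→d5:-→d6:-→d7:-→d8:H6→d9:-→d10:-→d11:-→d12:-→d13:-→d14:-→d15:-→d16:-→d17:-→d18:-→d19:H7→d20:H4 -> H4
  del 157.105.128.0/18 (clear depth 18)
  lookup 112.0.5.200: bits 0111 walk d0:-→d1:-→d2:-→d3:-→d4:H5 -> H5
  add 157.64.0.0/10 -> H1 at depth 10
  del 148.54.96.0/20 (clear depth 20)

== LOOKUPS ==
["H6","H1","H6","H5","H5","no-route","H5","H6","H6","H7","H5","H4","H4","H5","H4","H5"]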